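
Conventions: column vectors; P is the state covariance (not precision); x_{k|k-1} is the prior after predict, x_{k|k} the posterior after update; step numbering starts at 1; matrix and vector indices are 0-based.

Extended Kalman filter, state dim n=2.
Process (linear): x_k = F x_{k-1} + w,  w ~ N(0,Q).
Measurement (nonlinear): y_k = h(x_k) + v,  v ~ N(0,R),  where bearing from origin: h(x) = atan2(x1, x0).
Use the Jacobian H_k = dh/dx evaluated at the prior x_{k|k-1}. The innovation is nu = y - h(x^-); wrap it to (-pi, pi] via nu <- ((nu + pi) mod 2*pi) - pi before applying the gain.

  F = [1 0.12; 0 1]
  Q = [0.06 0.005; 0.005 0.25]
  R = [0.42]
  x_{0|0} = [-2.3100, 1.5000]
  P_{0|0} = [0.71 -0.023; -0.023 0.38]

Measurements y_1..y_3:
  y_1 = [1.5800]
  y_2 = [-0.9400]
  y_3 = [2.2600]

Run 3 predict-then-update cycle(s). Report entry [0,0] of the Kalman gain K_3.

K[0,0] = -0.1143

step 1: x^-=[-2.1300, 1.5000]  P^-=[0.7700 0.0276; 0.0276 0.6300]  H_jac=[-0.2210 -0.3138]  S=[0.5235]  K=[-0.3416; -0.3893]  nu=[-0.9480]  x^+=[-1.8061, 1.8691]  P^+=[0.7089 -0.0420; -0.0420 0.5506]
step 2: x^-=[-1.5818, 1.8691]  P^-=[0.7667 0.0290; 0.0290 0.8006]  H_jac=[-0.3117 -0.2638]  S=[0.5550]  K=[-0.4444; -0.3969]  nu=[3.0700]  x^+=[-2.9463, 0.6506]  P^+=[0.6571 -0.0689; -0.0689 0.7132]
step 3: x^-=[-2.8682, 0.6506]  P^-=[0.7108 0.0217; 0.0217 0.9632]  H_jac=[-0.0752 -0.3316]  S=[0.5310]  K=[-0.1143; -0.6045]  nu=[-0.6585]  x^+=[-2.7930, 1.0487]  P^+=[0.7039 -0.0149; -0.0149 0.7691]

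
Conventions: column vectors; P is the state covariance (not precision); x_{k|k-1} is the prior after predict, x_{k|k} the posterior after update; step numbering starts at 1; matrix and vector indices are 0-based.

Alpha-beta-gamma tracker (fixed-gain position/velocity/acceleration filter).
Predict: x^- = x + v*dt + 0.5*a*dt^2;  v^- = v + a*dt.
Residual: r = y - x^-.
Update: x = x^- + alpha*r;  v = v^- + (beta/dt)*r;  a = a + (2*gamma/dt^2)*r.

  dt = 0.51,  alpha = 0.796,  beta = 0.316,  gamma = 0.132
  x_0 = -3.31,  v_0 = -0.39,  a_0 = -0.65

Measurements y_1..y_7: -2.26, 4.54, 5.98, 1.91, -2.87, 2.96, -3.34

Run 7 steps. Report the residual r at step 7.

resid = -2.5708

step 1: x_pred=-3.5934  r=1.3334  x^+=-2.5320  v^+=0.1047  a^+=0.7034
step 2: x_pred=-2.3871  r=6.9271  x^+=3.1269  v^+=4.7556  a^+=7.7344
step 3: x_pred=6.5581  r=-0.5781  x^+=6.0979  v^+=8.3420  a^+=7.1477
step 4: x_pred=11.2819  r=-9.3719  x^+=3.8219  v^+=6.1804  a^+=-2.3647
step 5: x_pred=6.6663  r=-9.5363  x^+=-0.9246  v^+=-0.9344  a^+=-12.0440
step 6: x_pred=-2.9675  r=5.9275  x^+=1.7508  v^+=-3.4041  a^+=-6.0277
step 7: x_pred=-0.7692  r=-2.5708  x^+=-2.8156  v^+=-8.0711  a^+=-8.6370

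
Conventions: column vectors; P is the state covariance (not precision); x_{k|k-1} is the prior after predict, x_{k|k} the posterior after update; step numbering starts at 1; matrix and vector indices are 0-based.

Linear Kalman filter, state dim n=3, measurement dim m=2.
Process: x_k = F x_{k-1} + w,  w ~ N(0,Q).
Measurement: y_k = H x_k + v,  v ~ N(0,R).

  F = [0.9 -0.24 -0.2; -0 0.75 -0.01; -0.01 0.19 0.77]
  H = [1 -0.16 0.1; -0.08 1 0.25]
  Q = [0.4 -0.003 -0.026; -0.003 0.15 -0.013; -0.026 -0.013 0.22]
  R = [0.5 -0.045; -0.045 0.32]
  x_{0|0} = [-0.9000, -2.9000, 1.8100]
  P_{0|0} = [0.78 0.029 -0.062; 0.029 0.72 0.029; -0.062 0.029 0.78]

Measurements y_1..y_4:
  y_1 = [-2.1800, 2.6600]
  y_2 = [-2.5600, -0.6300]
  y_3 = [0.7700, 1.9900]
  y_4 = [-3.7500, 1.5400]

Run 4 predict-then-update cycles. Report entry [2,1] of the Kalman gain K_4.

step 1: x^-=[-0.4760, -2.1931, 0.8517]  P^-=[1.1170 -0.1152 -0.2305; -0.1152 0.5546 0.1001; -0.2305 0.1001 0.7179]  S=[1.6260 -0.3716; -0.3716 1.0043]  K=[0.6822 -0.0086; 0.0161 0.5923; -0.0433 0.2807]  nu=[-2.1401, 4.6021]  x^+=[-1.9757, 0.4982, 2.2360]  P^+=[0.3559 0.0222 -0.1087; 0.0222 0.2090 -0.0736; -0.1087 -0.0736 0.6267]
step 2: x^-=[-2.3449, 0.3513, 1.8361]  P^-=[0.7479 -0.0125 -0.1906; -0.0125 0.2687 -0.0306; -0.1906 -0.0306 0.5792]  S=[1.2274 -0.1940; -0.1940 0.6240]  K=[0.5942 -0.0076; 0.0196 0.4261; -0.0750 0.1841]  nu=[-0.3425, -1.6279]  x^+=[-2.5361, -0.3490, 1.5621]  P^+=[0.3127 0.0243 -0.1137; 0.0243 0.1582 -0.0832; -0.1137 -0.0832 0.5458]
step 3: x^-=[-2.5111, -0.2774, 1.1618]  P^-=[0.7067 -0.0007 -0.1763; -0.0007 0.2403 -0.0428; -0.1763 -0.0428 0.5266]  S=[1.1844 -0.1728; -0.1728 0.5835]  K=[0.5816 -0.0014; 0.0217 0.4000; -0.0762 0.1540]  nu=[3.1205, 1.7760]  x^+=[-0.6986, 0.5007, 1.1976]  P^+=[0.3057 0.0249 -0.1082; 0.0249 0.1494 -0.0814; -0.1082 -0.0814 0.5019]
step 4: x^-=[-0.9884, 0.3635, 1.0243]  P^-=[0.6967 0.0009 -0.1656; 0.0009 0.2353 -0.0426; -0.1656 -0.0426 0.5007]  S=[1.1757 -0.1676; -0.1676 0.5762]  K=[0.5786 0.0013; 0.0216 0.3960; -0.0718 0.1454]  nu=[-2.8058, 0.8413]  x^+=[-2.6107, 0.6362, 1.3479]  P^+=[0.3034 0.0243 -0.1028; 0.0243 0.1473 -0.0782; -0.1028 -0.0782 0.4790]

K[2,1] = 0.1454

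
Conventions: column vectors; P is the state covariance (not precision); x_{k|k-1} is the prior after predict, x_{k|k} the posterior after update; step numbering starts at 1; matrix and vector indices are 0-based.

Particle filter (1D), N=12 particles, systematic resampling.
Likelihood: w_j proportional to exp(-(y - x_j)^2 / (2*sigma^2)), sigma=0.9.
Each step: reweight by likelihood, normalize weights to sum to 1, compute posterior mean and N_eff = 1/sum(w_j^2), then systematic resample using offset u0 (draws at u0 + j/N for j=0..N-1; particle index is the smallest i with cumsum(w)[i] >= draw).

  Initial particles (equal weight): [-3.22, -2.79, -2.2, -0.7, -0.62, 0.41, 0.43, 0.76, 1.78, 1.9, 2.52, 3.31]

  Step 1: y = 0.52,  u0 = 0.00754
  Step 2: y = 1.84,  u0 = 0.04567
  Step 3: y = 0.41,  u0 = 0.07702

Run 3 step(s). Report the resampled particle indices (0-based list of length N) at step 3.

resampled_idx = [0, 1, 1, 2, 3, 4, 4, 5, 6, 6, 9, 11]

step 1: w=[0.0000, 0.0003, 0.0023, 0.0870, 0.0977, 0.2163, 0.2168, 0.2103, 0.0818, 0.0673, 0.0184, 0.0018]  mean=0.5403  Neff=5.9980  idx=[3, 4, 4, 5, 5, 6, 6, 6, 7, 7, 8, 9]
step 2: w=[0.0042, 0.0053, 0.0053, 0.0632, 0.0632, 0.0654, 0.0654, 0.0654, 0.1086, 0.1086, 0.2227, 0.2227]  mean=1.1112  Neff=6.9606  idx=[3, 4, 6, 7, 8, 9, 9, 10, 10, 11, 11, 11]
step 3: w=[0.1224, 0.1224, 0.1224, 0.1224, 0.1135, 0.1135, 0.1135, 0.0384, 0.0384, 0.0311, 0.0311, 0.0311]  mean=0.7783  Neff=9.5806  idx=[0, 1, 1, 2, 3, 4, 4, 5, 6, 6, 9, 11]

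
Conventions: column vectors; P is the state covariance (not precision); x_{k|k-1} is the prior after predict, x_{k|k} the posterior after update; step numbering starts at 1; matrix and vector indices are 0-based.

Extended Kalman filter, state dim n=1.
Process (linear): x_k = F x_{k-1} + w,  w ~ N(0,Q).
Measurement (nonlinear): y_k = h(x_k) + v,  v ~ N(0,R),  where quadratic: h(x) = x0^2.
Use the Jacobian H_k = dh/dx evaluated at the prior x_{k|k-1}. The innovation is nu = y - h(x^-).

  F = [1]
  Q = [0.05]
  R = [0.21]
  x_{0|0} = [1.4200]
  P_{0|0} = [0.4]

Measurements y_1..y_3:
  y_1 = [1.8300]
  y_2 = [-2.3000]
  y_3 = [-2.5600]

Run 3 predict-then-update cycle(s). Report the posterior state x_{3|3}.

step 1: x^-=[1.4200]  P^-=[0.4500]  H_jac=[2.8400]  S=[3.8395]  K=[0.3329]  nu=[-0.1864]  x^+=[1.3580]  P^+=[0.0246]
step 2: x^-=[1.3580]  P^-=[0.0746]  H_jac=[2.7159]  S=[0.7604]  K=[0.2665]  nu=[-4.1440]  x^+=[0.2535]  P^+=[0.0206]
step 3: x^-=[0.2535]  P^-=[0.0706]  H_jac=[0.5071]  S=[0.2282]  K=[0.1569]  nu=[-2.6243]  x^+=[-0.1583]  P^+=[0.0650]

x_post = [-0.1583]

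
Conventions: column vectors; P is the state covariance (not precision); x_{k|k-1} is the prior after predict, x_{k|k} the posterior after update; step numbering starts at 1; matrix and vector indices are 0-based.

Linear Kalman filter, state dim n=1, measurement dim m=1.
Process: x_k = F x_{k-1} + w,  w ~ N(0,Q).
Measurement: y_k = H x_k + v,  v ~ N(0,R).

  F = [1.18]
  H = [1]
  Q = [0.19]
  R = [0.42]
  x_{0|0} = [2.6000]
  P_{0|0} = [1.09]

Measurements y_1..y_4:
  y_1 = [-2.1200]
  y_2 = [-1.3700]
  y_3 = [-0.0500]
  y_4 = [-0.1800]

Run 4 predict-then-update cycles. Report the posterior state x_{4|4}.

step 1: x^-=[3.0680]  P^-=[1.7077]  S=[2.1277]  K=[0.8026]  nu=[-5.1880]  x^+=[-1.0959]  P^+=[0.3371]
step 2: x^-=[-1.2932]  P^-=[0.6594]  S=[1.0794]  K=[0.6109]  nu=[-0.0768]  x^+=[-1.3401]  P^+=[0.2566]
step 3: x^-=[-1.5813]  P^-=[0.5472]  S=[0.9672]  K=[0.5658]  nu=[1.5313]  x^+=[-0.7149]  P^+=[0.2376]
step 4: x^-=[-0.8436]  P^-=[0.5209]  S=[0.9409]  K=[0.5536]  nu=[0.6636]  x^+=[-0.4762]  P^+=[0.2325]

x_post = [-0.4762]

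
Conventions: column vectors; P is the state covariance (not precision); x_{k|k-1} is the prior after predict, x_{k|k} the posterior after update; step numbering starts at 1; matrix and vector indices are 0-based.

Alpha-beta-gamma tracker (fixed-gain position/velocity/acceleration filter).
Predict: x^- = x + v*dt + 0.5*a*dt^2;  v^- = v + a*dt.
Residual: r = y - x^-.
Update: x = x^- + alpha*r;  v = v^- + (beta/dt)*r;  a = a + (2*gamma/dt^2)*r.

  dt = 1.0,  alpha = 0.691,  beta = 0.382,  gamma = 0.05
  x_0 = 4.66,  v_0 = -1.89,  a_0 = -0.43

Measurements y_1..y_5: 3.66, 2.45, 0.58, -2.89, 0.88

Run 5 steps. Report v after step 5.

v_post = -0.5539

step 1: x_pred=2.5550  r=1.1050  x^+=3.3186  v^+=-1.8979  a^+=-0.3195
step 2: x_pred=1.2609  r=1.1891  x^+=2.0826  v^+=-1.7632  a^+=-0.2006
step 3: x_pred=0.2191  r=0.3609  x^+=0.4685  v^+=-1.8259  a^+=-0.1645
step 4: x_pred=-1.4397  r=-1.4503  x^+=-2.4418  v^+=-2.5444  a^+=-0.3095
step 5: x_pred=-5.1410  r=6.0210  x^+=-0.9805  v^+=-0.5539  a^+=0.2926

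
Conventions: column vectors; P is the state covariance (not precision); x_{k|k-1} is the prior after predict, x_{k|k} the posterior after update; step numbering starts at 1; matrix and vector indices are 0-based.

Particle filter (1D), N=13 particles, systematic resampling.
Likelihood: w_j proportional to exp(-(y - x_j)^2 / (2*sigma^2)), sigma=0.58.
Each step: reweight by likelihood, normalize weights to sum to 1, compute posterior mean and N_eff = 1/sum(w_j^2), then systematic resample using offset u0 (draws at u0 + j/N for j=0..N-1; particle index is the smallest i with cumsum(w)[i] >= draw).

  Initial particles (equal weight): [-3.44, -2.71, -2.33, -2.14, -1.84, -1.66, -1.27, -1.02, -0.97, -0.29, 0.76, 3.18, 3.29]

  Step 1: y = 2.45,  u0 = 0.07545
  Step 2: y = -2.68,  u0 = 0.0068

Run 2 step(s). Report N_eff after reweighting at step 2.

N_eff = 8.6864

step 1: w=[0.0000, 0.0000, 0.0000, 0.0000, 0.0000, 0.0000, 0.0000, 0.0000, 0.0000, 0.0000, 0.0175, 0.5539, 0.4285]  mean=3.1847  Neff=2.0376  idx=[11, 11, 11, 11, 11, 11, 11, 12, 12, 12, 12, 12, 12]
step 2: w=[0.1271, 0.1271, 0.1271, 0.1271, 0.1271, 0.1271, 0.1271, 0.0184, 0.0184, 0.0184, 0.0184, 0.0184, 0.0184]  mean=3.1921  Neff=8.6864  idx=[0, 0, 1, 1, 2, 3, 3, 4, 4, 5, 6, 6, 9]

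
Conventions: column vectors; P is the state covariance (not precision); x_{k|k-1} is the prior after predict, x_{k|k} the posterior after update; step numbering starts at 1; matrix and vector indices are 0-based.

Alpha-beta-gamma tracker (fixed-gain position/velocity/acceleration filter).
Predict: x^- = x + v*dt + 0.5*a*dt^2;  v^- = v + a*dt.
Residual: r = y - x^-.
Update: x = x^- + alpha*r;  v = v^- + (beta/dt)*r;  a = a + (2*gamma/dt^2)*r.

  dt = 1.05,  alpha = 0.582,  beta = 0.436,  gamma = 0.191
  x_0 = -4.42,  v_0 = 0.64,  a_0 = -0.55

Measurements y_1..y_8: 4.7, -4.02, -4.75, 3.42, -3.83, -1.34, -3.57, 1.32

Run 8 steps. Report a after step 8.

step 1: x_pred=-4.0512  r=8.7512  x^+=1.0420  v^+=3.6963  a^+=2.4822
step 2: x_pred=6.2914  r=-10.3114  x^+=0.2902  v^+=2.0209  a^+=-1.0906
step 3: x_pred=1.8109  r=-6.5609  x^+=-2.0075  v^+=-1.8486  a^+=-3.3639
step 4: x_pred=-5.8029  r=9.2229  x^+=-0.4352  v^+=-1.5510  a^+=-0.1683
step 5: x_pred=-2.1564  r=-1.6736  x^+=-3.1304  v^+=-2.4226  a^+=-0.7481
step 6: x_pred=-6.0866  r=4.7466  x^+=-3.3241  v^+=-1.2372  a^+=0.8965
step 7: x_pred=-4.1289  r=0.5589  x^+=-3.8036  v^+=-0.0638  a^+=1.0901
step 8: x_pred=-3.2697  r=4.5897  x^+=-0.5985  v^+=2.9866  a^+=2.6804

a_post = 2.6804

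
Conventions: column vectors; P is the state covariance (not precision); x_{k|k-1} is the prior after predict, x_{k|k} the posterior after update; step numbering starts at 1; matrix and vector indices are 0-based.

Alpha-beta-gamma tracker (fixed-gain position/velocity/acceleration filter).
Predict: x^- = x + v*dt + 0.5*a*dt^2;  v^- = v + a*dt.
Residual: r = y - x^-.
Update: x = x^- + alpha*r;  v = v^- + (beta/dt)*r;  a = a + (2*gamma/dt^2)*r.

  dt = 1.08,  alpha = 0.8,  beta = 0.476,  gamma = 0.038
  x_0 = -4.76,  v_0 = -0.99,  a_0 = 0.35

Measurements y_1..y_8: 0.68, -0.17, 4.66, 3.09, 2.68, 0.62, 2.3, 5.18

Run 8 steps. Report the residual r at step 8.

step 1: x_pred=-5.6251  r=6.3051  x^+=-0.5810  v^+=2.1669  a^+=0.7608
step 2: x_pred=2.2030  r=-2.3730  x^+=0.3046  v^+=1.9427  a^+=0.6062
step 3: x_pred=2.7563  r=1.9037  x^+=4.2793  v^+=3.4365  a^+=0.7302
step 4: x_pred=8.4165  r=-5.3265  x^+=4.1553  v^+=1.8775  a^+=0.3832
step 5: x_pred=6.4065  r=-3.7265  x^+=3.4253  v^+=0.6489  a^+=0.1404
step 6: x_pred=4.2080  r=-3.5880  x^+=1.3376  v^+=-0.7808  a^+=-0.0934
step 7: x_pred=0.4398  r=1.8602  x^+=1.9280  v^+=-0.0619  a^+=0.0278
step 8: x_pred=1.8773  r=3.3027  x^+=4.5195  v^+=1.4238  a^+=0.2430

resid = 3.3027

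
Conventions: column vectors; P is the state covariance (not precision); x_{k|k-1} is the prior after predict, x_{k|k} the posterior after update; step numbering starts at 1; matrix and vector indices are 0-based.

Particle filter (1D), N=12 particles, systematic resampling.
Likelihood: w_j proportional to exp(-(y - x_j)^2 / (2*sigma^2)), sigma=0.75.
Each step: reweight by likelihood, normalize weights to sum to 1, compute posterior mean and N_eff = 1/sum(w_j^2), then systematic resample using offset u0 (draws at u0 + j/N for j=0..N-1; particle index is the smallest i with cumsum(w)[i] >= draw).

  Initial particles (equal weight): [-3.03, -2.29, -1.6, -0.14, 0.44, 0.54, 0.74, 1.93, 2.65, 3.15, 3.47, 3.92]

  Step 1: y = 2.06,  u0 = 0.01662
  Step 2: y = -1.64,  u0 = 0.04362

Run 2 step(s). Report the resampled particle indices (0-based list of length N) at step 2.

resampled_idx = [0, 0, 0, 0, 0, 0, 0, 0, 0, 1, 1, 1]

step 1: w=[0.0000, 0.0000, 0.0000, 0.0049, 0.0355, 0.0469, 0.0777, 0.3602, 0.2683, 0.1272, 0.0625, 0.0169]  mean=2.1874  Neff=4.3180  idx=[4, 6, 7, 7, 7, 7, 7, 8, 8, 8, 9, 10]
step 2: w=[0.7650, 0.2329, 0.0004, 0.0004, 0.0004, 0.0004, 0.0004, 0.0000, 0.0000, 0.0000, 0.0000, 0.0000]  mean=0.5131  Neff=1.5640  idx=[0, 0, 0, 0, 0, 0, 0, 0, 0, 1, 1, 1]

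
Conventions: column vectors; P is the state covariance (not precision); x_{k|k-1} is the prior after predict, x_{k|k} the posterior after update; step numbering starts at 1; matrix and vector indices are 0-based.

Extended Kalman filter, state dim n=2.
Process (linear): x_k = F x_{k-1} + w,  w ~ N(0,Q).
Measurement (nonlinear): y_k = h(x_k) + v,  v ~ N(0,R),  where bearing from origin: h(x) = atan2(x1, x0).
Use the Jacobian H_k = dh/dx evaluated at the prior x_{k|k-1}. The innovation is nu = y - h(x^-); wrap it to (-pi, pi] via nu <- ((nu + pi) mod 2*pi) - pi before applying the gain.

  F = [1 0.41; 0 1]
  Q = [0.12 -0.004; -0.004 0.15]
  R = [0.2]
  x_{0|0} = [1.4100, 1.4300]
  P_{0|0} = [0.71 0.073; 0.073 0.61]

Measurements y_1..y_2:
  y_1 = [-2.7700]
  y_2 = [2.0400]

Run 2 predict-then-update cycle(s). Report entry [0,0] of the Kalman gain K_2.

step 1: x^-=[1.9963, 1.4300]  P^-=[0.9924 0.3191; 0.3191 0.7600]  H_jac=[-0.2371 0.3311]  S=[0.2890]  K=[-0.4488; 0.6088]  nu=[2.8916]  x^+=[0.6986, 3.1903]  P^+=[0.9342 0.3981; 0.3981 0.6529]
step 2: x^-=[2.0066, 3.1903]  P^-=[1.4904 0.6617; 0.6617 0.8029]  H_jac=[-0.2246 0.1413]  S=[0.2492]  K=[-0.9681; -0.1413]  nu=[1.0307]  x^+=[1.0089, 3.0447]  P^+=[1.2568 0.6277; 0.6277 0.7979]

K[0,0] = -0.9681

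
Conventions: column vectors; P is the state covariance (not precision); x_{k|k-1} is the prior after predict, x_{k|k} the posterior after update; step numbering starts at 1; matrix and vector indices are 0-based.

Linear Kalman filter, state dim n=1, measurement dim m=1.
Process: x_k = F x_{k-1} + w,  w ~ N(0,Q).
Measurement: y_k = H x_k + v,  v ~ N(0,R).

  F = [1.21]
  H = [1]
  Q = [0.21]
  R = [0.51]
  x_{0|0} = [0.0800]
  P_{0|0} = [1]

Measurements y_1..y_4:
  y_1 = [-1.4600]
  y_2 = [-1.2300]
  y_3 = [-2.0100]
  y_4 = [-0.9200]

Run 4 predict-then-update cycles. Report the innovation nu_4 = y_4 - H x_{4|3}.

step 1: x^-=[0.0968]  P^-=[1.6741]  S=[2.1841]  K=[0.7665]  nu=[-1.5568]  x^+=[-1.0965]  P^+=[0.3909]
step 2: x^-=[-1.3267]  P^-=[0.7823]  S=[1.2923]  K=[0.6054]  nu=[0.0967]  x^+=[-1.2682]  P^+=[0.3087]
step 3: x^-=[-1.5345]  P^-=[0.6620]  S=[1.1720]  K=[0.5649]  nu=[-0.4755]  x^+=[-1.8031]  P^+=[0.2881]
step 4: x^-=[-2.1817]  P^-=[0.6318]  S=[1.1418]  K=[0.5533]  nu=[1.2617]  x^+=[-1.4836]  P^+=[0.2822]

innov = [1.2617]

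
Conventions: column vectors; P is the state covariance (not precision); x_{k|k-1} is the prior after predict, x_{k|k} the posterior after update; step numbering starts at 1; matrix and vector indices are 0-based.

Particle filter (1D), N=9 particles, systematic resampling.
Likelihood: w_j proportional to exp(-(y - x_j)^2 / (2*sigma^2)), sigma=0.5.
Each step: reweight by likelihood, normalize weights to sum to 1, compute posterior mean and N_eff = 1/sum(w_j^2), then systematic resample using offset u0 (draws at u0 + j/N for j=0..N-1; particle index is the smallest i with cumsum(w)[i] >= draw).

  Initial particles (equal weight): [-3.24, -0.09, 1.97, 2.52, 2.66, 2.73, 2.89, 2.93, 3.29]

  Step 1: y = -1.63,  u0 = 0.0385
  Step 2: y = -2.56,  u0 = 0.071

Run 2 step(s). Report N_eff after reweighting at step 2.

N_eff = 4.0001

step 1: w=[0.3915, 0.6085, 0.0000, 0.0000, 0.0000, 0.0000, 0.0000, 0.0000, 0.0000]  mean=-1.3232  Neff=1.9101  idx=[0, 0, 0, 0, 1, 1, 1, 1, 1]
step 2: w=[0.2500, 0.2500, 0.2500, 0.2500, 0.0000, 0.0000, 0.0000, 0.0000, 0.0000]  mean=-3.2400  Neff=4.0001  idx=[0, 0, 1, 1, 2, 2, 2, 3, 3]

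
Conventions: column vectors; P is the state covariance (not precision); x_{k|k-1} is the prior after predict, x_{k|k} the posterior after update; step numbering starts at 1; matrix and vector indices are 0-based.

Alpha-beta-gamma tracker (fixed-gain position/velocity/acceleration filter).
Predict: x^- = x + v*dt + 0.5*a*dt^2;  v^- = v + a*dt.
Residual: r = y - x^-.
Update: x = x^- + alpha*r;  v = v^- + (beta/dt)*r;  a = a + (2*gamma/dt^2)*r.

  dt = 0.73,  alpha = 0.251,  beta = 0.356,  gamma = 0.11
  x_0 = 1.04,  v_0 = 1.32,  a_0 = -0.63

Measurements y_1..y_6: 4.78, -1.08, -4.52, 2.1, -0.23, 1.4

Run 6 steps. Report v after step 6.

step 1: x_pred=1.8357  r=2.9443  x^+=2.5747  v^+=2.2959  a^+=0.5855
step 2: x_pred=4.4068  r=-5.4868  x^+=3.0296  v^+=0.0476  a^+=-1.6796
step 3: x_pred=2.6168  r=-7.1368  x^+=0.8255  v^+=-4.6590  a^+=-4.6260
step 4: x_pred=-3.8082  r=5.9082  x^+=-2.3252  v^+=-5.1547  a^+=-2.1869
step 5: x_pred=-6.6708  r=6.4408  x^+=-5.0542  v^+=-3.6101  a^+=0.4721
step 6: x_pred=-7.5637  r=8.9637  x^+=-5.3138  v^+=1.1059  a^+=4.1727

v_post = 1.1059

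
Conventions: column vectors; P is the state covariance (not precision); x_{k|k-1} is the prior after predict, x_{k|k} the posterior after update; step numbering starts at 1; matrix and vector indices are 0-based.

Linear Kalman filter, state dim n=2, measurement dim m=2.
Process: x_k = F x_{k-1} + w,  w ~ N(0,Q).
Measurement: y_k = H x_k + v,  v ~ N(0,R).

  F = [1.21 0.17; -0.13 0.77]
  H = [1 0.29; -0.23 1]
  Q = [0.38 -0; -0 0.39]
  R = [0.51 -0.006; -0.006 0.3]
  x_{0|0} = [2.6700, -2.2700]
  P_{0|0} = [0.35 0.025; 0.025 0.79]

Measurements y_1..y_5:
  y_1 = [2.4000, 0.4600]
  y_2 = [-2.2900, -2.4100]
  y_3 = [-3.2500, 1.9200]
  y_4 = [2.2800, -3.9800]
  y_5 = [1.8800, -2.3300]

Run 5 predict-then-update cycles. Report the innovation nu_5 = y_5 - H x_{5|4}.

innov = [1.3545, -0.4306]

step 1: x^-=[2.8448, -2.0950]  P^-=[0.9256 0.0711; 0.0711 0.8593]  S=[1.5491 0.0967; 0.0967 1.1756]  K=[0.6215 -0.1717; 0.1629 0.7037]  nu=[0.1628, 3.2093]  x^+=[2.3949, 0.1898]  P^+=[0.3131 0.0168; 0.0168 0.2140]
step 2: x^-=[2.9300, -0.1652]  P^-=[0.8516 -0.0060; -0.0060 0.5188]  S=[1.4017 -0.0570; -0.0570 0.8666]  K=[0.5984 -0.1936; 0.1278 0.6087]  nu=[-5.1721, -1.5709]  x^+=[0.1391, -1.7824]  P^+=[0.3040 0.0083; 0.0083 0.1837]
step 3: x^-=[-0.1347, -1.3905]  P^-=[0.8337 -0.0163; -0.0163 0.5024]  S=[1.3765 -0.0672; -0.0672 0.8540]  K=[0.5926 -0.1969; 0.1235 0.6024]  nu=[-2.7120, 3.2795]  x^+=[-2.3877, 0.2503]  P^+=[0.3015 0.0067; 0.0067 0.1815]
step 4: x^-=[-2.8466, 0.5031]  P^-=[0.8294 -0.0176; -0.0176 0.5014]  S=[1.3714 -0.0677; -0.0677 0.8533]  K=[0.5913 -0.1972; 0.1230 0.6020]  nu=[4.9807, -5.1378]  x^+=[1.1117, -1.9777]  P^+=[0.3009 0.0065; 0.0065 0.1814]
step 5: x^-=[1.0090, -1.6673]  P^-=[0.8284 -0.0177; -0.0177 0.5013]  S=[1.3703 -0.0677; -0.0677 0.8533]  K=[0.5911 -0.1972; 0.1229 0.6020]  nu=[1.3545, -0.4306]  x^+=[1.8945, -1.7601]  P^+=[0.3007 0.0065; 0.0065 0.1814]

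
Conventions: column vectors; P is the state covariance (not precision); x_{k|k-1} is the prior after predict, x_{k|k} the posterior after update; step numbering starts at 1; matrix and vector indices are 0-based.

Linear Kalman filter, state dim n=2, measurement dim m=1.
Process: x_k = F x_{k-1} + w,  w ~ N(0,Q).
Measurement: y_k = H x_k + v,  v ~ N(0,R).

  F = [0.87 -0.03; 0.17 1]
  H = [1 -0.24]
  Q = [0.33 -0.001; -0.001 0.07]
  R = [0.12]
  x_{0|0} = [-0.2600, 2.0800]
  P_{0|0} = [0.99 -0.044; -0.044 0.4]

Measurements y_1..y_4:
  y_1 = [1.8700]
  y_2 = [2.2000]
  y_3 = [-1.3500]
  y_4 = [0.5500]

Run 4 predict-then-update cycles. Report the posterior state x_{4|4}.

step 1: x^-=[-0.2886, 2.0358]  P^-=[1.0820 0.0954; 0.0954 0.4837]  S=[1.1841]  K=[0.8945; -0.0175]  nu=[2.6472]  x^+=[2.0792, 1.9895]  P^+=[0.1347 0.1139; 0.1139 0.4833]
step 2: x^-=[1.7492, 2.3430]  P^-=[0.4264 0.1029; 0.1029 0.5959]  S=[0.5313]  K=[0.7560; -0.0755]  nu=[1.0131]  x^+=[2.5152, 2.2665]  P^+=[0.1227 0.1332; 0.1332 0.5929]
step 3: x^-=[2.1202, 2.6941]  P^-=[0.4165 0.1146; 0.1146 0.7117]  S=[0.5224]  K=[0.7445; -0.1076]  nu=[-2.8236]  x^+=[0.0181, 2.9979]  P^+=[0.1269 0.1564; 0.1564 0.7057]
step 4: x^-=[-0.0742, 3.0010]  P^-=[0.4185 0.1319; 0.1319 0.8325]  S=[0.5231]  K=[0.7395; -0.1298]  nu=[1.3445]  x^+=[0.9200, 2.8265]  P^+=[0.1324 0.1821; 0.1821 0.8237]

x_post = [0.9200, 2.8265]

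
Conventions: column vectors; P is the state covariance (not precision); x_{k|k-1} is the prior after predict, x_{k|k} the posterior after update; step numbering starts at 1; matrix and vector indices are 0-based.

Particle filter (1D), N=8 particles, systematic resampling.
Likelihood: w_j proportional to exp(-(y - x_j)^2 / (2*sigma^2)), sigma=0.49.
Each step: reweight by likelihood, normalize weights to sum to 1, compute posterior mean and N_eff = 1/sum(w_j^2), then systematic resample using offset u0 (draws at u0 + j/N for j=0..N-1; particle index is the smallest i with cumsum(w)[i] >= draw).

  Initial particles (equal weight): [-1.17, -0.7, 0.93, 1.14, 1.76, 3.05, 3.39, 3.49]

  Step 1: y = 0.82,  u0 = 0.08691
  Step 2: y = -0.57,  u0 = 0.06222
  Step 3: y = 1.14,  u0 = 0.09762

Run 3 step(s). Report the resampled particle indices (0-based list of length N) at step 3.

resampled_idx = [0, 1, 2, 3, 4, 5, 6, 7]

step 1: w=[0.0001, 0.0042, 0.5000, 0.4143, 0.0814, 0.0000, 0.0000, 0.0000]  mean=1.0775  Neff=2.3351  idx=[2, 2, 2, 2, 3, 3, 3, 4]
step 2: w=[0.2110, 0.2110, 0.2110, 0.2110, 0.0518, 0.0518, 0.0518, 0.0003]  mean=0.9629  Neff=5.3699  idx=[0, 0, 1, 2, 2, 3, 3, 5]
step 3: w=[0.1235, 0.1235, 0.1235, 0.1235, 0.1235, 0.1235, 0.1235, 0.1354]  mean=0.9584  Neff=7.9921  idx=[0, 1, 2, 3, 4, 5, 6, 7]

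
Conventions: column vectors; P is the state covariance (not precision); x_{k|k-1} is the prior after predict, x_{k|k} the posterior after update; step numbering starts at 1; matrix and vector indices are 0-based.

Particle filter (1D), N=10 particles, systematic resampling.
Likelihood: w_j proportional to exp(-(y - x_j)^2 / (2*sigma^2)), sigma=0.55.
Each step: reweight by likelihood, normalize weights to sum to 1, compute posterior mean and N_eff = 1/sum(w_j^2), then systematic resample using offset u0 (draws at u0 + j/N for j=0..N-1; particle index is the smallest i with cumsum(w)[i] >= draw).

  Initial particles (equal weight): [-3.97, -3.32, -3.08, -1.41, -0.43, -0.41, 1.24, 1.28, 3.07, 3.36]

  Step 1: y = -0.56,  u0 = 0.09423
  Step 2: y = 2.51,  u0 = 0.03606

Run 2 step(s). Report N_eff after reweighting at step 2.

step 1: w=[0.0000, 0.0000, 0.0000, 0.1348, 0.4327, 0.4287, 0.0021, 0.0017, 0.0000, 0.0000]  mean=-0.5472  Neff=2.5692  idx=[3, 4, 4, 4, 4, 5, 5, 5, 5, 5]
step 2: w=[0.0000, 0.0993, 0.0993, 0.0993, 0.0993, 0.1205, 0.1205, 0.1205, 0.1205, 0.1205]  mean=-0.4179  Neff=8.9196  idx=[1, 2, 3, 4, 5, 6, 6, 7, 8, 9]

N_eff = 8.9196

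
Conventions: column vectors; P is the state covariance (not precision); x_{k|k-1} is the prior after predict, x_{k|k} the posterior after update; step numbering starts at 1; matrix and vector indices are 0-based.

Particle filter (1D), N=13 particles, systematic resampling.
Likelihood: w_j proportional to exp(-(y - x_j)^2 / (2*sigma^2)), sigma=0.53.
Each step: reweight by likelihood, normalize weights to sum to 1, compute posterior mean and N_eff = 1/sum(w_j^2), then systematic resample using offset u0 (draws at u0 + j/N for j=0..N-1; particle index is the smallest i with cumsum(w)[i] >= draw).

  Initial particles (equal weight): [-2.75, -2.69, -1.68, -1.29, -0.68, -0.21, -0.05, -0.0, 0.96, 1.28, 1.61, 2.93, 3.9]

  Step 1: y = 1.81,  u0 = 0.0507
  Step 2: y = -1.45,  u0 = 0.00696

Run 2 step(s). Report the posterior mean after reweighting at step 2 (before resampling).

post_mean = 0.9939

step 1: w=[0.0000, 0.0000, 0.0000, 0.0000, 0.0000, 0.0004, 0.0011, 0.0015, 0.1434, 0.3147, 0.4831, 0.0556, 0.0002]  mean=1.4819  Neff=2.8084  idx=[8, 8, 9, 9, 9, 9, 10, 10, 10, 10, 10, 10, 11]
step 2: w=[0.4495, 0.4495, 0.0241, 0.0241, 0.0241, 0.0241, 0.0008, 0.0008, 0.0008, 0.0008, 0.0008, 0.0008, 0.0000]  mean=0.9939  Neff=2.4607  idx=[0, 0, 0, 0, 0, 0, 1, 1, 1, 1, 1, 1, 3]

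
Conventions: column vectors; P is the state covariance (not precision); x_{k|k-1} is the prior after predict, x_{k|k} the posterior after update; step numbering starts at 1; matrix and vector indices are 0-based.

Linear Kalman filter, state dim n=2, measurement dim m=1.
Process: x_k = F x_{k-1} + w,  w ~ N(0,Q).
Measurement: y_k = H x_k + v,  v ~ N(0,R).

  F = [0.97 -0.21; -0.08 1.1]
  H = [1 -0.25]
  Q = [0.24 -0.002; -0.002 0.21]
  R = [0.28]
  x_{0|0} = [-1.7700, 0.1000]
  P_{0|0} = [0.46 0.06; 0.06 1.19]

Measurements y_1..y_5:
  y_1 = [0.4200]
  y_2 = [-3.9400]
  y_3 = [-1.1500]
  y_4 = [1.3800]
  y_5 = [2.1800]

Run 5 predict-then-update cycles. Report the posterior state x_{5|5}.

step 1: x^-=[-1.7379, 0.2516]  P^-=[0.7008 -0.2476; -0.2476 1.6423]  S=[1.2073]  K=[0.6318; -0.5451]  nu=[2.2208]  x^+=[-0.3348, -0.9590]  P^+=[0.2190 0.1682; 0.1682 1.2835]
step 2: x^-=[-0.1234, -1.0282]  P^-=[0.4341 -0.1331; -0.1331 1.7348]  S=[0.8891]  K=[0.5257; -0.6376]  nu=[-4.0737]  x^+=[-2.2648, 1.5691]  P^+=[0.1884 0.1648; 0.1648 1.3734]
step 3: x^-=[-2.5264, 1.9072]  P^-=[0.4107 -0.1552; -0.1552 1.8440]  S=[0.8835]  K=[0.5087; -0.6975]  nu=[1.8532]  x^+=[-1.5836, 0.6147]  P^+=[0.1820 0.1583; 0.1583 1.4142]
step 4: x^-=[-1.6652, 0.8028]  P^-=[0.4091 -0.1713; -0.1713 1.8945]  S=[0.8932]  K=[0.5060; -0.7220]  nu=[3.2459]  x^+=[-0.0227, -1.5408]  P^+=[0.1804 0.1551; 0.1551 1.4289]
step 5: x^-=[0.3015, -1.6931]  P^-=[0.4096 -0.1780; -0.1780 1.9128]  S=[0.8982]  K=[0.5056; -0.7306]  nu=[1.4552]  x^+=[1.0373, -2.7563]  P^+=[0.1800 0.1538; 0.1538 1.4334]

x_post = [1.0373, -2.7563]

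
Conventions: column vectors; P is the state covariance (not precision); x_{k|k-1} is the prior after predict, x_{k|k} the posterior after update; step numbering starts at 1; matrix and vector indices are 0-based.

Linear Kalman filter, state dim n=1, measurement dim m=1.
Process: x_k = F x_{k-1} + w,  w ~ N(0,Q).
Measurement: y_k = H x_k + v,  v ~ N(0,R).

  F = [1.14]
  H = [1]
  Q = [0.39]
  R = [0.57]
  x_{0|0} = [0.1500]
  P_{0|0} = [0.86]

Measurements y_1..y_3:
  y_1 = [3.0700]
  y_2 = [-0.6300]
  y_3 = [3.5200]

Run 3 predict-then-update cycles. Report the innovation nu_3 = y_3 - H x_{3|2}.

innov = [2.8397]

step 1: x^-=[0.1710]  P^-=[1.5077]  S=[2.0777]  K=[0.7257]  nu=[2.8990]  x^+=[2.2747]  P^+=[0.4136]
step 2: x^-=[2.5931]  P^-=[0.9275]  S=[1.4975]  K=[0.6194]  nu=[-3.2231]  x^+=[0.5968]  P^+=[0.3530]
step 3: x^-=[0.6803]  P^-=[0.8488]  S=[1.4188]  K=[0.5983]  nu=[2.8397]  x^+=[2.3792]  P^+=[0.3410]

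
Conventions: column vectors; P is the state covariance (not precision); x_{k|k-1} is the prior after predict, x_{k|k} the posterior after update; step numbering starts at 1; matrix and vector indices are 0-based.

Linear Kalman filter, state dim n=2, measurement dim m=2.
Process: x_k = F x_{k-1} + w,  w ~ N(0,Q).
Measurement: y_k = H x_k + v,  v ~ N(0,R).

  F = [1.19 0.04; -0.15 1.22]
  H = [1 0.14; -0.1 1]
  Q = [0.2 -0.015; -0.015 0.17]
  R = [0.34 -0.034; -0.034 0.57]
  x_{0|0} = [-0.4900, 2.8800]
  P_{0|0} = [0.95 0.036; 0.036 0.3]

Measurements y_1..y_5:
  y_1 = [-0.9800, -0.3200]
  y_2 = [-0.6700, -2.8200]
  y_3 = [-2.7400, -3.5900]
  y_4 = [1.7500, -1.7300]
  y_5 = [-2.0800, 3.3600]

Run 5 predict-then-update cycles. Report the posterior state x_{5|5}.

step 1: x^-=[-0.4679, 3.5871]  P^-=[1.5492 -0.1179; -0.1179 0.6247]  S=[1.8684 -0.2177; -0.2177 1.2338]  K=[0.8112 -0.0780; 0.0447 0.5238]  nu=[-1.0143, -3.9539]  x^+=[-0.9824, 1.4707]  P^+=[0.2846 -0.0436; -0.0436 0.2927]
step 2: x^-=[-1.1102, 1.9416]  P^-=[0.5993 -0.1145; -0.1145 0.6280]  S=[0.9195 -0.1189; -0.1189 1.2269]  K=[0.6237 -0.0817; 0.0390 0.5250]  nu=[0.1684, -4.8726]  x^+=[-0.6070, -0.6098]  P^+=[0.2212 -0.0457; -0.0457 0.2933]
step 3: x^-=[-0.7467, -0.6529]  P^-=[0.5094 -0.1062; -0.1062 0.6283]  S=[0.8320 -0.1017; -0.1017 1.2246]  K=[0.5847 -0.0798; 0.0423 0.5252]  nu=[-1.9019, -3.0118]  x^+=[-1.6184, -2.3152]  P^+=[0.2077 -0.0446; -0.0446 0.2935]
step 4: x^-=[-2.0185, -2.5818]  P^-=[0.4904 -0.1022; -0.1022 0.6278]  S=[0.8141 -0.0959; -0.0959 1.2232]  K=[0.5756 -0.0785; 0.0443 0.5251]  nu=[4.1300, 0.6499]  x^+=[0.3075, -2.0576]  P^+=[0.2045 -0.0439; -0.0439 0.2934]
step 5: x^-=[0.2836, -2.5563]  P^-=[0.4859 -0.1006; -0.1006 0.6274]  S=[0.8100 -0.0940; -0.0940 1.2224]  K=[0.5734 -0.0780; 0.0451 0.5250]  nu=[-2.0058, 5.9447]  x^+=[-1.3301, 0.4738]  P^+=[0.2037 -0.0436; -0.0436 0.2933]

x_post = [-1.3301, 0.4738]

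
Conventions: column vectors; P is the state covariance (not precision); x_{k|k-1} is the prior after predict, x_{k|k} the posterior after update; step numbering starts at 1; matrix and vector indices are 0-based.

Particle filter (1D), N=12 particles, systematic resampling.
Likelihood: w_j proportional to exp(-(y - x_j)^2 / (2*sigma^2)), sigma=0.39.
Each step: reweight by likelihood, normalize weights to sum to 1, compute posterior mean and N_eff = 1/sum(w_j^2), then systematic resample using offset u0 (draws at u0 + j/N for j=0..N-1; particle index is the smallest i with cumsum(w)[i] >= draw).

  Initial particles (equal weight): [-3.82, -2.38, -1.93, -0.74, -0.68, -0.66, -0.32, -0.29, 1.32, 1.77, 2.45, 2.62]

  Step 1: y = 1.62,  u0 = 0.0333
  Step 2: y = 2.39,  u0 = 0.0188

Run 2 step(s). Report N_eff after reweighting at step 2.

N_eff = 5.3751

step 1: w=[0.0000, 0.0000, 0.0000, 0.0000, 0.0000, 0.0000, 0.0000, 0.0000, 0.4101, 0.5120, 0.0573, 0.0206]  mean=1.6419  Neff=2.3038  idx=[8, 8, 8, 8, 8, 9, 9, 9, 9, 9, 9, 10]
step 2: w=[0.0083, 0.0083, 0.0083, 0.0083, 0.0083, 0.1009, 0.1009, 0.1009, 0.1009, 0.1009, 0.1009, 0.3529]  mean=1.9914  Neff=5.3751  idx=[2, 5, 6, 7, 8, 8, 9, 10, 11, 11, 11, 11]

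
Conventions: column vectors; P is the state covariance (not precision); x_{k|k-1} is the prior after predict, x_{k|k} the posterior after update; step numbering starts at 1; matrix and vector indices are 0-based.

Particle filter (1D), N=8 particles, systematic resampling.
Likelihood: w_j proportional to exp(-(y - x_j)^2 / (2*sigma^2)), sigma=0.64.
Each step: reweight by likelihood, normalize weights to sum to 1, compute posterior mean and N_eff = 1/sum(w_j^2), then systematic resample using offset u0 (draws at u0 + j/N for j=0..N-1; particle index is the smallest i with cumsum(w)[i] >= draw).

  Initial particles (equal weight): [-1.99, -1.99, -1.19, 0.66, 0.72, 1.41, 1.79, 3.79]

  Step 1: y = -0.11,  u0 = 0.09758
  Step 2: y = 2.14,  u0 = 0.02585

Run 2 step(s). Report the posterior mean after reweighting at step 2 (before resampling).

step 1: w=[0.0107, 0.0107, 0.1918, 0.3862, 0.3435, 0.0475, 0.0097, 0.0000]  mean=0.3159  Neff=3.2623  idx=[2, 3, 3, 3, 3, 4, 4, 5]
step 2: w=[0.0000, 0.0712, 0.0712, 0.0712, 0.0712, 0.0881, 0.0881, 0.5388]  mean=1.0747  Neff=3.0660  idx=[1, 3, 4, 6, 7, 7, 7, 7]

post_mean = 1.0747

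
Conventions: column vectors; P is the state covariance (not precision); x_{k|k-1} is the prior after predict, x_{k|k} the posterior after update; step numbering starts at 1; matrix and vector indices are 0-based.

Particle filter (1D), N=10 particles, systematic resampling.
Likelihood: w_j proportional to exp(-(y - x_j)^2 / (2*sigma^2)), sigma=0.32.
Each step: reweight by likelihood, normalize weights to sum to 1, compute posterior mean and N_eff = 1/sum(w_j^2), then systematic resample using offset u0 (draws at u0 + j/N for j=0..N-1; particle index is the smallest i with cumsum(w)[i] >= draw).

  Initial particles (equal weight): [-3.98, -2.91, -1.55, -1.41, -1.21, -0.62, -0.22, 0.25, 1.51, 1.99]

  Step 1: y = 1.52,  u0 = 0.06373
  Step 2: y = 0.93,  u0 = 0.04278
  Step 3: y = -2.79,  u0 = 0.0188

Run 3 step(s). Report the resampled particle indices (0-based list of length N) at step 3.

resampled_idx = [0, 1, 2, 3, 4, 5, 6, 7, 8, 9]

step 1: w=[0.0000, 0.0000, 0.0000, 0.0000, 0.0000, 0.0000, 0.0000, 0.0003, 0.7459, 0.2538]  mean=1.6315  Neff=1.6108  idx=[8, 8, 8, 8, 8, 8, 8, 9, 9, 9]
step 2: w=[0.1416, 0.1416, 0.1416, 0.1416, 0.1416, 0.1416, 0.1416, 0.0030, 0.0030, 0.0030]  mean=1.5144  Neff=7.1277  idx=[0, 1, 1, 2, 3, 3, 4, 5, 5, 6]
step 3: w=[0.1000, 0.1000, 0.1000, 0.1000, 0.1000, 0.1000, 0.1000, 0.1000, 0.1000, 0.1000]  mean=1.5100  Neff=10.0000  idx=[0, 1, 2, 3, 4, 5, 6, 7, 8, 9]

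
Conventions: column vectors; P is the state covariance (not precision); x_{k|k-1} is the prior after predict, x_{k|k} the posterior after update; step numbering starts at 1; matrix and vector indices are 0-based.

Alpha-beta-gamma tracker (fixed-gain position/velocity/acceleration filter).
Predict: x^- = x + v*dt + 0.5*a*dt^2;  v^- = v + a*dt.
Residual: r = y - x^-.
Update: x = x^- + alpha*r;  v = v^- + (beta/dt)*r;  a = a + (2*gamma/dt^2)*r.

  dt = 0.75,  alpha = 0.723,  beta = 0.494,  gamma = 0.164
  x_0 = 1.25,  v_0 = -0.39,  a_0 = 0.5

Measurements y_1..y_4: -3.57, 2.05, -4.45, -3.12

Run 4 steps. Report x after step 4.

step 1: x_pred=1.0981  r=-4.6681  x^+=-2.2769  v^+=-3.0897  a^+=-2.2220
step 2: x_pred=-5.2192  r=7.2692  x^+=0.0364  v^+=0.0317  a^+=2.0167
step 3: x_pred=0.6274  r=-5.0774  x^+=-3.0436  v^+=-1.8001  a^+=-0.9440
step 4: x_pred=-4.6591  r=1.5391  x^+=-3.5463  v^+=-1.4943  a^+=-0.0465

x_post = -3.5463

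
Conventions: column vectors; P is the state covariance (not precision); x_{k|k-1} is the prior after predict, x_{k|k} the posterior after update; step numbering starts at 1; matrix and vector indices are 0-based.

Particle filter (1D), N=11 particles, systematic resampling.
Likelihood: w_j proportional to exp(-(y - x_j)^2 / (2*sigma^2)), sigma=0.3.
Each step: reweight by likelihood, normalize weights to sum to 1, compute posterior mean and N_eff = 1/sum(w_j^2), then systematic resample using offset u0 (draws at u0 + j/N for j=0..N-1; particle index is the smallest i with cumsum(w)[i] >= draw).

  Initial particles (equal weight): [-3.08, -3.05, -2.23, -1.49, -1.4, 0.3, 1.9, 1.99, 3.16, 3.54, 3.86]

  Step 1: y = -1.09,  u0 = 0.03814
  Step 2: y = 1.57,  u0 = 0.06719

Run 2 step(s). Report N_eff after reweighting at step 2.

N_eff = 6.4875

step 1: w=[0.0000, 0.0000, 0.0007, 0.4119, 0.5874, 0.0000, 0.0000, 0.0000, 0.0000, 0.0000, 0.0000]  mean=-1.4376  Neff=1.9431  idx=[3, 3, 3, 3, 3, 4, 4, 4, 4, 4, 4]
step 2: w=[0.0079, 0.0079, 0.0079, 0.0079, 0.0079, 0.1601, 0.1601, 0.1601, 0.1601, 0.1601, 0.1601]  mean=-1.4035  Neff=6.4875  idx=[5, 5, 6, 6, 7, 8, 8, 9, 9, 10, 10]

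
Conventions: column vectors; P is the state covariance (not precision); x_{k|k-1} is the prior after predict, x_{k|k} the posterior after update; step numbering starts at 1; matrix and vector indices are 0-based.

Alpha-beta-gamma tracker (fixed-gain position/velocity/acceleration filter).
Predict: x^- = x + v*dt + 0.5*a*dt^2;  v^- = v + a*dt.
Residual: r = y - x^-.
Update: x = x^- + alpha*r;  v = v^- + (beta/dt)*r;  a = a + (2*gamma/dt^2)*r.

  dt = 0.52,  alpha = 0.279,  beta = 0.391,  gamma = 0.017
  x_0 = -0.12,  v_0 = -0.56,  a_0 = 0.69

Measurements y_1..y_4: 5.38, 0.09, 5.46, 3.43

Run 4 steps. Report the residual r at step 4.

resid = -3.0639

step 1: x_pred=-0.3179  r=5.6979  x^+=1.2718  v^+=4.0832  a^+=1.4065
step 2: x_pred=3.5852  r=-3.4952  x^+=2.6101  v^+=2.1864  a^+=0.9670
step 3: x_pred=3.8777  r=1.5823  x^+=4.3192  v^+=3.8790  a^+=1.1659
step 4: x_pred=6.4939  r=-3.0639  x^+=5.6391  v^+=2.1815  a^+=0.7807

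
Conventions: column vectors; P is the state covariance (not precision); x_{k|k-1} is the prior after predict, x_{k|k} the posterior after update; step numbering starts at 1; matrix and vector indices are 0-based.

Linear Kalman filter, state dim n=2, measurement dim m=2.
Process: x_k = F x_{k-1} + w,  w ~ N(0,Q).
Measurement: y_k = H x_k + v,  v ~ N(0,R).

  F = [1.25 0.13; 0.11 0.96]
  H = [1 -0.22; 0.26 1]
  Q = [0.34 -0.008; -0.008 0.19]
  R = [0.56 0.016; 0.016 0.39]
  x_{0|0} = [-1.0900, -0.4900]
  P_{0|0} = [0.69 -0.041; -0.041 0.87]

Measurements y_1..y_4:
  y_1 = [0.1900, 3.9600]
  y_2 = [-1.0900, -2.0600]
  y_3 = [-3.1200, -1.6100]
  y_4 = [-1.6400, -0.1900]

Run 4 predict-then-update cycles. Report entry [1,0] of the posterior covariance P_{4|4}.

step 1: x^-=[-1.4262, -0.5903]  P^-=[1.4195 0.1457; 0.1457 0.9915]  S=[1.9634 0.3043; 0.3043 1.5532]  K=[0.6758 0.1990; -0.1440 0.6909]  nu=[1.4863, 4.9211]  x^+=[0.5576, 2.5959]  P^+=[0.3794 -0.0102; -0.0102 0.2698]
step 2: x^-=[1.0345, 2.5534]  P^-=[0.9340 0.0654; 0.0654 0.4411]  S=[1.4866 0.2235; 0.2235 0.9283]  K=[0.5901 0.1900; -0.0990 0.5174]  nu=[-1.5628, -4.8824]  x^+=[-0.8155, 0.1822]  P^+=[0.3328 -0.0030; -0.0030 0.2010]
step 3: x^-=[-0.9956, 0.0852]  P^-=[0.8625 0.0592; 0.0592 0.3786]  S=[1.4147 0.2128; 0.2128 0.8577]  K=[0.5721 0.1886; -0.0894 0.4816]  nu=[-2.1056, -1.4364]  x^+=[-2.4710, -0.4181]  P^+=[0.3231 -0.0013; -0.0013 0.1867]
step 4: x^-=[-3.1431, -0.6732]  P^-=[0.8475 0.0581; 0.0581 0.3657]  S=[1.3997 0.2107; 0.2107 0.8432]  K=[0.5680 0.1883; -0.0872 0.4734]  nu=[1.3550, 1.3004]  x^+=[-2.1285, -0.1757]  P^+=[0.3209 -0.0009; -0.0009 0.1835]

P_post[1,0] = -0.0009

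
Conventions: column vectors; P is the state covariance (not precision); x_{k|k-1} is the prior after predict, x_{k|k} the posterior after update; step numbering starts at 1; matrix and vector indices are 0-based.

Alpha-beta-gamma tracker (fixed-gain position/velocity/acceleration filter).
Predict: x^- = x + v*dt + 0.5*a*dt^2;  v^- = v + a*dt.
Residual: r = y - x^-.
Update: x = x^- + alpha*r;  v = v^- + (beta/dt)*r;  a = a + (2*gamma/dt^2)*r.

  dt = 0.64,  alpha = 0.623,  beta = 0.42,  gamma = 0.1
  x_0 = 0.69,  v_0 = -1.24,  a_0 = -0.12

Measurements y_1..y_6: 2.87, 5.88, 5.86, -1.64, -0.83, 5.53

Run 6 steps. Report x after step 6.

x_post = 1.8455

step 1: x_pred=-0.1282  r=2.9982  x^+=1.7397  v^+=0.6508  a^+=1.3440
step 2: x_pred=2.4314  r=3.4486  x^+=4.5799  v^+=3.7740  a^+=3.0278
step 3: x_pred=7.6154  r=-1.7554  x^+=6.5218  v^+=4.5599  a^+=2.1707
step 4: x_pred=9.8847  r=-11.5247  x^+=2.7048  v^+=-1.6139  a^+=-3.4565
step 5: x_pred=0.9640  r=-1.7940  x^+=-0.1537  v^+=-5.0034  a^+=-4.3325
step 6: x_pred=-4.2431  r=9.7731  x^+=1.8455  v^+=-1.3626  a^+=0.4395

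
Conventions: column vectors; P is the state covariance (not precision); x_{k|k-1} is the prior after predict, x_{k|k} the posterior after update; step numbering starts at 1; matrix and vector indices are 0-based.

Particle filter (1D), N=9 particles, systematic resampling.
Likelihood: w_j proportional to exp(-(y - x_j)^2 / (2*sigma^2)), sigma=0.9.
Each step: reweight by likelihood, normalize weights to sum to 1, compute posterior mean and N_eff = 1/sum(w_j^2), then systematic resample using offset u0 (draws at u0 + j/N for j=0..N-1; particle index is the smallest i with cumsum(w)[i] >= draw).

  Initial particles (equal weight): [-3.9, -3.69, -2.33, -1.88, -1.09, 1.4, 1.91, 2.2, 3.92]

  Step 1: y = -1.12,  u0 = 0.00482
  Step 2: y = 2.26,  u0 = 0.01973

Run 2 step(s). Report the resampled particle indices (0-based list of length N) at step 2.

resampled_idx = [5, 5, 5, 6, 6, 7, 7, 8, 8]

step 1: w=[0.0039, 0.0079, 0.1880, 0.3250, 0.4639, 0.0092, 0.0016, 0.0005, 0.0000]  mean=-1.5819  Neff=2.8065  idx=[1, 2, 3, 3, 3, 4, 4, 4, 4]
step 2: w=[0.0000, 0.0006, 0.0064, 0.0064, 0.0064, 0.2451, 0.2451, 0.2451, 0.2451]  mean=-1.1058  Neff=4.1596  idx=[5, 5, 5, 6, 6, 7, 7, 8, 8]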